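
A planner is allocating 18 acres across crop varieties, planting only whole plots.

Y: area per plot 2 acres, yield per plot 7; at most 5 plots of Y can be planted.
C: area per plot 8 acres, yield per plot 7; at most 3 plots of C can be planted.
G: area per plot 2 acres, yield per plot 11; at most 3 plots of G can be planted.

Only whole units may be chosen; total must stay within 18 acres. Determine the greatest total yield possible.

This is a bounded integer knapsack.
G has the best ratio (11/2); taking only G gives at most 3×11 = 33 (stopped by the supply cap of 3).
Mixing does better — 5×Y and 3×G: area 16 ≤ 18, yield 5·7 + 3·11 = 68.

68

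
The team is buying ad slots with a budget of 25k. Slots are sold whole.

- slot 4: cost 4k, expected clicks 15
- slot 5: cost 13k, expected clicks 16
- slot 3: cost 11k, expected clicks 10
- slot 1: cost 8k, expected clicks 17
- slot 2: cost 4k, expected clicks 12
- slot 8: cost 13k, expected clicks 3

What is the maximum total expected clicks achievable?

slot 4 + slot 5 + slot 1: cost 4 + 13 + 8 = 25 ≤ 25, expected clicks 15 + 16 + 17 = 48.
slot 5 + slot 1 + slot 2: cost 13 + 8 + 4 = 25 ≤ 25, expected clicks 16 + 17 + 12 = 45.
slot 4 + slot 1 + slot 2: cost 4 + 8 + 4 = 16 ≤ 25, expected clicks 15 + 17 + 12 = 44.
Best is slot 4, slot 5, and slot 1 with total expected clicks 48.

48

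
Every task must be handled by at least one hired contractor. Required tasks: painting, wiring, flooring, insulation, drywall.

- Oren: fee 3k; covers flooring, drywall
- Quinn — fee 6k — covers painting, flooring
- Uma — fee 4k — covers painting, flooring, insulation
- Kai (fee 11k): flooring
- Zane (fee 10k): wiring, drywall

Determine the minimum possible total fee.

The greedy cost-per-new-task heuristic would pick Uma, Oren, and Zane for 17, but a cheaper cover exists.
Choose Uma and Zane: together they cover painting, wiring, flooring, insulation, drywall — every task.
Total fee: 4 + 10 = 14.
No cover costs less than 14.

14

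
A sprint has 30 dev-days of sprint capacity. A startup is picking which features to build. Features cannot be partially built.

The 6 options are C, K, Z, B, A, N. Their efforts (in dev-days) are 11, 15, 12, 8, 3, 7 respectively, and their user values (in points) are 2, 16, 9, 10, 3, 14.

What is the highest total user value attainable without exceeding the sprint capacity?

40

Z + B + A + N: effort 12 + 8 + 3 + 7 = 30 ≤ 30, user value 9 + 10 + 3 + 14 = 36.
K + B + N: effort 15 + 8 + 7 = 30 ≤ 30, user value 16 + 10 + 14 = 40.
K + A + N: effort 15 + 3 + 7 = 25 ≤ 30, user value 16 + 3 + 14 = 33.
Best is K, B, and N with total user value 40.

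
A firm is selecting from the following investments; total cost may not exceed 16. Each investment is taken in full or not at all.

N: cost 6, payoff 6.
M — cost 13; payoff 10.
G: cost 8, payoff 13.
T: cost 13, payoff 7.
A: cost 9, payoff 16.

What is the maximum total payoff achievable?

22

Allowing fractional choices, the relaxed optimum would be about 27.4, but investments are indivisible.
N + G: cost 6 + 8 = 14 ≤ 16, payoff 6 + 13 = 19.
A: cost 9 ≤ 16, payoff 16.
N + A: cost 6 + 9 = 15 ≤ 16, payoff 6 + 16 = 22.
Best is N and A with total payoff 22.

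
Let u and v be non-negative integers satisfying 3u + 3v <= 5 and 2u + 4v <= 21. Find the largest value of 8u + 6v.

Relaxing integrality, the LP optimum is 13.33 at (u,v) = (1.67, 0), which is not an integer point.
(u,v)=(1,0): 3·1+3·0=3≤5, 2·1+4·0=2≤21, objective 8.
(u,v)=(0,1): 3·0+3·1=3≤5, 2·0+4·1=4≤21, objective 6.
No feasible integer point exceeds 8.

8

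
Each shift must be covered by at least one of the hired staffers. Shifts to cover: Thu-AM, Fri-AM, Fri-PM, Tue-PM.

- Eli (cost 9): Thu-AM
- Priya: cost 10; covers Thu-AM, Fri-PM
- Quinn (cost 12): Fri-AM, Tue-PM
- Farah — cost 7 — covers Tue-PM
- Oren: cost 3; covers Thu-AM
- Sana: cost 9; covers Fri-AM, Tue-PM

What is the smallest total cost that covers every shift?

19

This is a weighted set-cover instance.
Choose Priya and Sana: together they cover Thu-AM, Fri-AM, Fri-PM, Tue-PM — every shift.
Total cost: 10 + 9 = 19.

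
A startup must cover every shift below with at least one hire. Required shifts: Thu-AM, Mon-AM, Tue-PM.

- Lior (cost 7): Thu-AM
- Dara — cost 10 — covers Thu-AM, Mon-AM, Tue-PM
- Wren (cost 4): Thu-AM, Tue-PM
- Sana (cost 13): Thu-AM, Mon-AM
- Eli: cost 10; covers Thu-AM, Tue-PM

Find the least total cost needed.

10

The greedy cost-per-new-shift heuristic would pick Wren and Dara for 14, but a cheaper cover exists.
Dara alone covers Thu-AM, Mon-AM, Tue-PM — every shift.
Total cost: 10.
No cover costs less than 10.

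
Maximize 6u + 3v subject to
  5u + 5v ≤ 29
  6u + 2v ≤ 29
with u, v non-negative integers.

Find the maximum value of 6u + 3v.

27

The continuous relaxation peaks at (4.35, 1.45) with value 30.45; rounding to a feasible lattice point costs some objective.
(u,v)=(4,1): 5·4+5·1=25≤29, 6·4+2·1=26≤29, objective 27.
(u,v)=(4,0): 5·4+5·0=20≤29, 6·4+2·0=24≤29, objective 24.
(u,v)=(3,2): 5·3+5·2=25≤29, 6·3+2·2=22≤29, objective 24.
(u,v)=(3,1): 5·3+5·1=20≤29, 6·3+2·1=20≤29, objective 21.
No feasible integer point exceeds 27.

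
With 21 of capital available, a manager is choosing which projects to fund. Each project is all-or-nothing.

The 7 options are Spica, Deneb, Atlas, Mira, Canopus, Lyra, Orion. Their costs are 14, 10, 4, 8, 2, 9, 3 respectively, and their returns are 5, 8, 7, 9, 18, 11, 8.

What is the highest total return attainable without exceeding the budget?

44

Atlas + Canopus + Lyra + Orion: cost 4 + 2 + 9 + 3 = 18 ≤ 21, return 7 + 18 + 11 + 8 = 44.
Atlas + Mira + Canopus + Orion: cost 4 + 8 + 2 + 3 = 17 ≤ 21, return 7 + 9 + 18 + 8 = 42.
Best is Atlas, Canopus, Lyra, and Orion with total return 44.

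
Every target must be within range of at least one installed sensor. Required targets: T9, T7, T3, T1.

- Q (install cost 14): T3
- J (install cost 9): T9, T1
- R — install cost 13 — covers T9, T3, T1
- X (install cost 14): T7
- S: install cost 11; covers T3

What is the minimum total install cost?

27

Choose R and X: together they cover T9, T7, T3, T1 — every target.
Total install cost: 13 + 14 = 27.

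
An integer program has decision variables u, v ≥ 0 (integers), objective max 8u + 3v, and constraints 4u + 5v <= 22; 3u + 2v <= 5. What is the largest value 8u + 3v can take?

11

The continuous relaxation peaks at (1.67, 0) with value 13.33; rounding to a feasible lattice point costs some objective.
(u,v)=(1,1): 4·1+5·1=9≤22, 3·1+2·1=5≤5, objective 11.
(u,v)=(1,0): 4·1+5·0=4≤22, 3·1+2·0=3≤5, objective 8.
(u,v)=(0,2): 4·0+5·2=10≤22, 3·0+2·2=4≤5, objective 6.
No feasible integer point exceeds 11.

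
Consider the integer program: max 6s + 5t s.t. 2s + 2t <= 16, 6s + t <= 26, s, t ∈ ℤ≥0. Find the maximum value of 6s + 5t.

43

(s,t)=(3,5): 2·3+2·5=16≤16, 6·3+1·5=23≤26, objective 43.
(s,t)=(2,6): 2·2+2·6=16≤16, 6·2+1·6=18≤26, objective 42.
Maximum is 43 at (s,t)=(3,5).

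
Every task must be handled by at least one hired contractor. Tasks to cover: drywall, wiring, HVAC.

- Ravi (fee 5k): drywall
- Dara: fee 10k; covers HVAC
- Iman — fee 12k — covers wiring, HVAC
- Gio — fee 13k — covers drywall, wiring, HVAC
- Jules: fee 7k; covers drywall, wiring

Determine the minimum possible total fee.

13

This is a weighted set-cover instance.
The greedy cost-per-new-task heuristic would pick Jules and Dara for 17, but a cheaper cover exists.
Gio alone covers drywall, wiring, HVAC — every task.
Total fee: 13.
No cover costs less than 13.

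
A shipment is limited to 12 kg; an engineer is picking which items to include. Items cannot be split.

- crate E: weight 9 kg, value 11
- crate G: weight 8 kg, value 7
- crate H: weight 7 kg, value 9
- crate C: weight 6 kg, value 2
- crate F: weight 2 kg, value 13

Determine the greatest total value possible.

Take crate E and crate F: weight 9 + 2 = 11 ≤ 12, value 11 + 13 = 24.
No other feasible combination does better.

24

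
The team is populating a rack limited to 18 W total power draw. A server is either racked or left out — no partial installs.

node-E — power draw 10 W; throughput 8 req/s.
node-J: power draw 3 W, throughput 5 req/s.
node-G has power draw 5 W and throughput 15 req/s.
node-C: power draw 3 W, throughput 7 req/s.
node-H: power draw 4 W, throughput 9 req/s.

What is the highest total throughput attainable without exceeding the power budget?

36

Allowing fractional choices, the relaxed optimum would be about 38.4, but servers are indivisible.
node-J + node-G + node-C + node-H: power draw 3 + 5 + 3 + 4 = 15 ≤ 18, throughput 5 + 15 + 7 + 9 = 36.
node-G + node-C + node-H: power draw 5 + 3 + 4 = 12 ≤ 18, throughput 15 + 7 + 9 = 31.
Best is node-J, node-G, node-C, and node-H with total throughput 36.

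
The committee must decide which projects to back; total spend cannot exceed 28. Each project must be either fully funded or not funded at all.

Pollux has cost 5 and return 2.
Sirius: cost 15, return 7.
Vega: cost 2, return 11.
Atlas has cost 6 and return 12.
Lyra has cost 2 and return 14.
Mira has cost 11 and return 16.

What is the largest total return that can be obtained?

Take Pollux, Vega, Atlas, Lyra, and Mira: cost 5 + 2 + 6 + 2 + 11 = 26 ≤ 28, return 2 + 11 + 12 + 14 + 16 = 55.
No other feasible combination does better.

55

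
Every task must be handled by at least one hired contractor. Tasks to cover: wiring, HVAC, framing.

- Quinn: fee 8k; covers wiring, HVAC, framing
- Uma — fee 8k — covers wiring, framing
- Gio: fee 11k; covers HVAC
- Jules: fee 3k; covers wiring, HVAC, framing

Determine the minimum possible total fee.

3

Jules alone covers wiring, HVAC, framing — every task.
Total fee: 3.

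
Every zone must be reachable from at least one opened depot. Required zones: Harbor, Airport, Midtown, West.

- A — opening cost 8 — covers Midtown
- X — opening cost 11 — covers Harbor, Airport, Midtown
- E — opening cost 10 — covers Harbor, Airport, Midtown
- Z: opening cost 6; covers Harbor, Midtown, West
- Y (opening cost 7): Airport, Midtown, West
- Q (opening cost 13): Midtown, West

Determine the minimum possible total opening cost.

13

This is a weighted set-cover instance.
Choose Z and Y: together they cover Harbor, Airport, Midtown, West — every zone.
Total opening cost: 6 + 7 = 13.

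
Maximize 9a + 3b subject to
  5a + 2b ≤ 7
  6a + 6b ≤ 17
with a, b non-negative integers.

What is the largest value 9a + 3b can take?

Relaxing integrality, the LP optimum is 12.60 at (a,b) = (1.4, 0), which is not an integer point.
(a,b)=(1,1): 5·1+2·1=7≤7, 6·1+6·1=12≤17, objective 12.
(a,b)=(1,0): 5·1+2·0=5≤7, 6·1+6·0=6≤17, objective 9.
The best lattice point is (1,1), giving 12.

12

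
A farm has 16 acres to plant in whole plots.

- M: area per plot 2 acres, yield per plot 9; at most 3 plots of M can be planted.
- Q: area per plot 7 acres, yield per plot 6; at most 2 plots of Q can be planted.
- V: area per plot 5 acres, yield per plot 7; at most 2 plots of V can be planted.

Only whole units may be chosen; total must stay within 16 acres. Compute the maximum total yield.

This is a bounded integer knapsack.
3×M and 1×V: area 11 ≤ 16, yield 3·9 + 1·7 = 34.
3×M and 2×V: area 16 ≤ 16, yield 3·9 + 2·7 = 41.
Best is 41.

41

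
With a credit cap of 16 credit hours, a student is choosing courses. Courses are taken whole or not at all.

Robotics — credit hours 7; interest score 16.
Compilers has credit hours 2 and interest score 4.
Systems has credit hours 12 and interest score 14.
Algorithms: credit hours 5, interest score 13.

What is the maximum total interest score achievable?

33

Allowing fractional choices, the relaxed optimum would be about 35.3, but courses are indivisible.
Robotics + Compilers + Algorithms: credit hours 7 + 2 + 5 = 14 ≤ 16, interest score 16 + 4 + 13 = 33.
Robotics + Compilers: credit hours 7 + 2 = 9 ≤ 16, interest score 16 + 4 = 20.
Robotics + Algorithms: credit hours 7 + 5 = 12 ≤ 16, interest score 16 + 13 = 29.
Best is Robotics, Compilers, and Algorithms with total interest score 33.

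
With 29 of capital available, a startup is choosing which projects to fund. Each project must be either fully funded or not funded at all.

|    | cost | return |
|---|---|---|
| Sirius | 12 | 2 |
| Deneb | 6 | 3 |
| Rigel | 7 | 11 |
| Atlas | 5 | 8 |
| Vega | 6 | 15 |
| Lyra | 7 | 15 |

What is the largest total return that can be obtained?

49

Take Rigel, Atlas, Vega, and Lyra: cost 7 + 5 + 6 + 7 = 25 ≤ 29, return 11 + 8 + 15 + 15 = 49.
No other feasible combination does better.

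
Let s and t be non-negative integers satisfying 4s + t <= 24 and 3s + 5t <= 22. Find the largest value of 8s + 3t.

48

Relaxing integrality, the LP optimum is 48.94 at (s,t) = (5.76, 0.941), which is not an integer point.
(s,t)=(6,0): 4·6+1·0=24≤24, 3·6+5·0=18≤22, objective 48.
(s,t)=(5,1): 4·5+1·1=21≤24, 3·5+5·1=20≤22, objective 43.
Maximum is 48 at (s,t)=(6,0).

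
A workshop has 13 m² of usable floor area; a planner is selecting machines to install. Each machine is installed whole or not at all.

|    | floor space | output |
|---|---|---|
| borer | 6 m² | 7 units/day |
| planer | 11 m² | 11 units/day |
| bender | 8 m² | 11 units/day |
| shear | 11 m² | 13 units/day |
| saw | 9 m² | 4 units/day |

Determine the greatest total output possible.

bender: floor space 8 ≤ 13, output 11.
shear: floor space 11 ≤ 13, output 13.
planer: floor space 11 ≤ 13, output 11.
Best is shear with total output 13.

13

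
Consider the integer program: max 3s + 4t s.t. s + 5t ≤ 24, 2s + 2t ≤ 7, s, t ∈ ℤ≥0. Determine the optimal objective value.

(s,t)=(0,3): 1·0+5·3=15≤24, 2·0+2·3=6≤7, objective 12.
(s,t)=(1,2): 1·1+5·2=11≤24, 2·1+2·2=6≤7, objective 11.
Maximum is 12 at (s,t)=(0,3).

12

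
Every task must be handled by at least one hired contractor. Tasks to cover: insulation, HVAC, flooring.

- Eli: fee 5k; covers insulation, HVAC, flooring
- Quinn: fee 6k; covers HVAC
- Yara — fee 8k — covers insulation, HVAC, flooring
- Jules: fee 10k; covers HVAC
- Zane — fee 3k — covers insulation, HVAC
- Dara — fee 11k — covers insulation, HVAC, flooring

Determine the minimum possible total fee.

This is a weighted set-cover instance.
The greedy cost-per-new-task heuristic would pick Zane and Eli for 8, but a cheaper cover exists.
Eli alone covers insulation, HVAC, flooring — every task.
Total fee: 5.
No cover costs less than 5.

5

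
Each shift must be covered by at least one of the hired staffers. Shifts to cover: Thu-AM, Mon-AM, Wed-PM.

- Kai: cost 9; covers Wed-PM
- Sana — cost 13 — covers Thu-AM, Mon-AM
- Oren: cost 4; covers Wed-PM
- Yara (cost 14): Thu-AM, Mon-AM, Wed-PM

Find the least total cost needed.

The greedy cost-per-new-shift heuristic would pick Oren and Sana for 17, but a cheaper cover exists.
Yara alone covers Thu-AM, Mon-AM, Wed-PM — every shift.
Total cost: 14.
No cover costs less than 14.

14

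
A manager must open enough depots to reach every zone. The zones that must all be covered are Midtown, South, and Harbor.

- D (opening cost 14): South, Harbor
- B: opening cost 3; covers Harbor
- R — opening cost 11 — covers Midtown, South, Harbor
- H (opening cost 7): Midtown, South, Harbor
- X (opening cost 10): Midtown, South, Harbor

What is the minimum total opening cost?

H alone covers Midtown, South, Harbor — every zone.
Total opening cost: 7.
No cover costs less than 7.

7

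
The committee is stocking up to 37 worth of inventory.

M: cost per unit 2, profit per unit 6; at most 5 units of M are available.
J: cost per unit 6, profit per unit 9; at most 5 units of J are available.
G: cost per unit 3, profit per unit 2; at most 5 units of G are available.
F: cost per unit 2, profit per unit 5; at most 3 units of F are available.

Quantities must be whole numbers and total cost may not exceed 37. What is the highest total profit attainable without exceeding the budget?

This is a bounded integer knapsack.
5×M, 3×J, 1×G, and 3×F: cost 37 ≤ 37, profit 5·6 + 3·9 + 1·2 + 3·5 = 74.
5×M, 3×J, and 3×F: cost 34 ≤ 37, profit 5·6 + 3·9 + 3·5 = 72.
Best is 74.

74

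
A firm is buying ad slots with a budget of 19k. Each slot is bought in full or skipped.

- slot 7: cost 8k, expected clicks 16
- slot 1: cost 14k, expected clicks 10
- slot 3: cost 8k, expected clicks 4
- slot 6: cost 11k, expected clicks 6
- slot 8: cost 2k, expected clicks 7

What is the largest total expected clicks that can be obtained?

Allowing fractional choices, the relaxed optimum would be about 29.4, but ad slots are indivisible.
slot 7 + slot 3 + slot 8: cost 8 + 8 + 2 = 18 ≤ 19, expected clicks 16 + 4 + 7 = 27.
slot 7 + slot 8: cost 8 + 2 = 10 ≤ 19, expected clicks 16 + 7 = 23.
Best is slot 7, slot 3, and slot 8 with total expected clicks 27.

27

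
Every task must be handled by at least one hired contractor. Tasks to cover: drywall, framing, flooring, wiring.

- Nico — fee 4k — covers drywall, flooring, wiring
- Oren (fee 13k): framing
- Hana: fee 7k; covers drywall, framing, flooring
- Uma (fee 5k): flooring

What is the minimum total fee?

11

Choose Nico and Hana: together they cover drywall, framing, flooring, wiring — every task.
Total fee: 4 + 7 = 11.
No cover costs less than 11.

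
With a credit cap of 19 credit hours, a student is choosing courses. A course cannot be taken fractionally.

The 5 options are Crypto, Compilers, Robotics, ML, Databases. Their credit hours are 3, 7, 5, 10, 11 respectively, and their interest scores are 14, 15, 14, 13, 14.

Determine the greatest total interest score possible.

43

This is a 0-1 knapsack instance.
Allowing fractional choices, the relaxed optimum would be about 48.2, but courses are indivisible.
Crypto + Robotics + Databases: credit hours 3 + 5 + 11 = 19 ≤ 19, interest score 14 + 14 + 14 = 42.
Crypto + Compilers + Robotics: credit hours 3 + 7 + 5 = 15 ≤ 19, interest score 14 + 15 + 14 = 43.
Crypto + Robotics + ML: credit hours 3 + 5 + 10 = 18 ≤ 19, interest score 14 + 14 + 13 = 41.
Best is Crypto, Compilers, and Robotics with total interest score 43.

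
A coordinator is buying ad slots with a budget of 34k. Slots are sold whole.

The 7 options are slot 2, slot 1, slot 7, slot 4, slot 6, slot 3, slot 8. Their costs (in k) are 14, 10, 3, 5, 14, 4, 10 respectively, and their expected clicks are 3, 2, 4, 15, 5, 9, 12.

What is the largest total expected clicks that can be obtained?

Treat it as a binary knapsack problem.
Allowing fractional choices, the relaxed optimum would be about 44.3, but ad slots are indivisible.
slot 1 + slot 7 + slot 4 + slot 3 + slot 8: cost 10 + 3 + 5 + 4 + 10 = 32 ≤ 34, expected clicks 2 + 4 + 15 + 9 + 12 = 42.
slot 4 + slot 6 + slot 3 + slot 8: cost 5 + 14 + 4 + 10 = 33 ≤ 34, expected clicks 15 + 5 + 9 + 12 = 41.
slot 7 + slot 4 + slot 3 + slot 8: cost 3 + 5 + 4 + 10 = 22 ≤ 34, expected clicks 4 + 15 + 9 + 12 = 40.
Best is slot 1, slot 7, slot 4, slot 3, and slot 8 with total expected clicks 42.

42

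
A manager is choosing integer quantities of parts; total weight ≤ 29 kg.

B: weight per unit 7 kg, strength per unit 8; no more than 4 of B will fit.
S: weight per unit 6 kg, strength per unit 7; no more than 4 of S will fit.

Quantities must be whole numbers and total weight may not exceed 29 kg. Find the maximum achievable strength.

4×B: weight 28 ≤ 29, strength 4·8 = 32.
3×B and 1×S: weight 27 ≤ 29, strength 3·8 + 1·7 = 31.
Best is 32.

32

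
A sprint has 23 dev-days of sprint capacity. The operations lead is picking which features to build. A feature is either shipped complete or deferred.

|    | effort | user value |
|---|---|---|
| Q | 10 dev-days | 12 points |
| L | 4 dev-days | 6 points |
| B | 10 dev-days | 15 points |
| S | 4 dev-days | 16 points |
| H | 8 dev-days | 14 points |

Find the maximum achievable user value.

45

This is an integer program with binary decision variables.
L + B + S: effort 4 + 10 + 4 = 18 ≤ 23, user value 6 + 15 + 16 = 37.
B + S + H: effort 10 + 4 + 8 = 22 ≤ 23, user value 15 + 16 + 14 = 45.
Q + S + H: effort 10 + 4 + 8 = 22 ≤ 23, user value 12 + 16 + 14 = 42.
Best is B, S, and H with total user value 45.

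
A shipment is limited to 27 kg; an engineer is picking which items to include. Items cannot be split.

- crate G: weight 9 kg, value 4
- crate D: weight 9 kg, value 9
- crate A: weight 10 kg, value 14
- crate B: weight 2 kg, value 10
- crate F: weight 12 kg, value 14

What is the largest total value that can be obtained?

Take crate A, crate B, and crate F: weight 10 + 2 + 12 = 24 ≤ 27, value 14 + 10 + 14 = 38.
No other feasible combination does better.

38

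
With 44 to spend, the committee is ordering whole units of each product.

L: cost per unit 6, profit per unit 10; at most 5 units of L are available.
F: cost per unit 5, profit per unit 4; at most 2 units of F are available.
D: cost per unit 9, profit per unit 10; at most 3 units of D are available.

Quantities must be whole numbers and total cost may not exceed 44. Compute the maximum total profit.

64

This is a bounded integer knapsack.
5×L, 1×F, and 1×D: cost 44 ≤ 44, profit 5·10 + 1·4 + 1·10 = 64.
4×L and 2×D: cost 42 ≤ 44, profit 4·10 + 2·10 = 60.
Best is 64.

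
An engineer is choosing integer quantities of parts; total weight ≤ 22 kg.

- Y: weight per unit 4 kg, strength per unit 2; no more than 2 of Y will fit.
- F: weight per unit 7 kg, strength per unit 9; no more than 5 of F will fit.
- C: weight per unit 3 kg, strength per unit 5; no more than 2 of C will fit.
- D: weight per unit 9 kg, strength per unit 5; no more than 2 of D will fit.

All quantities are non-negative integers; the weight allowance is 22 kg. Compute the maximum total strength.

This is a bounded integer knapsack.
3×F: weight 21 ≤ 22, strength 3·9 = 27.
2×F and 2×C: weight 20 ≤ 22, strength 2·9 + 2·5 = 28.
Best is 28.

28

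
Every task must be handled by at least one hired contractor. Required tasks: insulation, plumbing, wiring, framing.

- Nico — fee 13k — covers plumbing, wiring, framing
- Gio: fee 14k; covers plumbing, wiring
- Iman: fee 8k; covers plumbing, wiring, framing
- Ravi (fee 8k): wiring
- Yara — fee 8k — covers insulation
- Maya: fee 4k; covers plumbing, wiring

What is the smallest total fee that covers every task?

16

The greedy cost-per-new-task heuristic would pick Maya, Iman, and Yara for 20, but a cheaper cover exists.
Choose Iman and Yara: together they cover insulation, plumbing, wiring, framing — every task.
Total fee: 8 + 8 = 16.
No cover costs less than 16.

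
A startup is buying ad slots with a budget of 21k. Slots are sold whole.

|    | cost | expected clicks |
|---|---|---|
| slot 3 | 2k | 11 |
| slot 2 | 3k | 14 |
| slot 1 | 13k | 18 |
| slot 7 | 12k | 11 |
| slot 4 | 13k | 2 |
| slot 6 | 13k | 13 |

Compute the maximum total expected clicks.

43

Allowing fractional choices, the relaxed optimum would be about 46.0, but ad slots are indivisible.
slot 3 + slot 2 + slot 1: cost 2 + 3 + 13 = 18 ≤ 21, expected clicks 11 + 14 + 18 = 43.
slot 3 + slot 2 + slot 7: cost 2 + 3 + 12 = 17 ≤ 21, expected clicks 11 + 14 + 11 = 36.
slot 3 + slot 2 + slot 6: cost 2 + 3 + 13 = 18 ≤ 21, expected clicks 11 + 14 + 13 = 38.
Best is slot 3, slot 2, and slot 1 with total expected clicks 43.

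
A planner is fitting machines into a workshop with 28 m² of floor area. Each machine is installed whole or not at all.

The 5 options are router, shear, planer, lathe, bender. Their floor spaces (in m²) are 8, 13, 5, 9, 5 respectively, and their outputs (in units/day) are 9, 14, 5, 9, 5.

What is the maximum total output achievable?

Take router, shear, and planer: floor space 8 + 13 + 5 = 26 ≤ 28, output 9 + 14 + 5 = 28.
No feasible combination exceeds this.

28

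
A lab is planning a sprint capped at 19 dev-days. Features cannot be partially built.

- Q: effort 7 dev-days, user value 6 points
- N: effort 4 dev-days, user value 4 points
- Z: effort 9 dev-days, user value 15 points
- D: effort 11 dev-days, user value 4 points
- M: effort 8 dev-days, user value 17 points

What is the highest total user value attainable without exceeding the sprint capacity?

Q + M: effort 7 + 8 = 15 ≤ 19, user value 6 + 17 = 23.
Q + N + M: effort 7 + 4 + 8 = 19 ≤ 19, user value 6 + 4 + 17 = 27.
Z + M: effort 9 + 8 = 17 ≤ 19, user value 15 + 17 = 32.
Best is Z and M with total user value 32.

32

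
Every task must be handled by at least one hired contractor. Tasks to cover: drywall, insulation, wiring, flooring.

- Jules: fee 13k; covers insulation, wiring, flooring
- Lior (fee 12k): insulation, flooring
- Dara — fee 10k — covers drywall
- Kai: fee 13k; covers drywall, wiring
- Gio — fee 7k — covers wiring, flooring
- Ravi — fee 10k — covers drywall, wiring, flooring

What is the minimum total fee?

22

This is a weighted set-cover instance.
Choose Lior and Ravi: together they cover drywall, insulation, wiring, flooring — every task.
Total fee: 12 + 10 = 22.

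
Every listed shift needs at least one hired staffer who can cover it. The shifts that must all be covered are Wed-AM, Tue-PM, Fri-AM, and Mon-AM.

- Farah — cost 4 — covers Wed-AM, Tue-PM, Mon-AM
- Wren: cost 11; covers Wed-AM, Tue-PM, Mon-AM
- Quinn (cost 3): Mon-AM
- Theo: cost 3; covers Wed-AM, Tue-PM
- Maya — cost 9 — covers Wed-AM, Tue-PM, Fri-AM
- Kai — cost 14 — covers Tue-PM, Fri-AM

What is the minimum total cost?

This is a weighted set-cover instance.
The greedy cost-per-new-shift heuristic would pick Farah and Maya for 13, but a cheaper cover exists.
Choose Quinn and Maya: together they cover Wed-AM, Tue-PM, Fri-AM, Mon-AM — every shift.
Total cost: 3 + 9 = 12.
No cover costs less than 12.

12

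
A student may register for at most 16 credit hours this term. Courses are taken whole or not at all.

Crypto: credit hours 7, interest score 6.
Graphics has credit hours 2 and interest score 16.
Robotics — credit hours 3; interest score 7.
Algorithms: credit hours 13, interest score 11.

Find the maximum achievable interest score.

29

This is an integer program with binary decision variables.
Take Crypto, Graphics, and Robotics: credit hours 7 + 2 + 3 = 12 ≤ 16, interest score 6 + 16 + 7 = 29.
No other feasible combination does better.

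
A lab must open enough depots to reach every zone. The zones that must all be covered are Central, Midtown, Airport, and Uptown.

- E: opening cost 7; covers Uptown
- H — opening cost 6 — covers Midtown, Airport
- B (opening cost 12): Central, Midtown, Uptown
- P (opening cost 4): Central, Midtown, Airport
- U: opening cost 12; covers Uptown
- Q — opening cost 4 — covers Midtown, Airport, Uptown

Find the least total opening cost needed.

8

Choose P and Q: together they cover Central, Midtown, Airport, Uptown — every zone.
Total opening cost: 4 + 4 = 8.
No cover costs less than 8.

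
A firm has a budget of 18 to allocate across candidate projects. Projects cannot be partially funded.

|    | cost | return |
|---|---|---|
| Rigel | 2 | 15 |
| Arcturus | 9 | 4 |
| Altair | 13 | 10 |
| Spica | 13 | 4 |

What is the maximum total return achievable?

Take Rigel and Altair: cost 2 + 13 = 15 ≤ 18, return 15 + 10 = 25.
No other feasible combination does better.

25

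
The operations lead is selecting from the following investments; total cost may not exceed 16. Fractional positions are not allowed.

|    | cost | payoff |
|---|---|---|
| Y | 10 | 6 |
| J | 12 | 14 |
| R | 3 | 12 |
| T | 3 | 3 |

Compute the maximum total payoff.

Allowing fractional choices, the relaxed optimum would be about 27.0, but investments are indivisible.
J + R: cost 12 + 3 = 15 ≤ 16, payoff 14 + 12 = 26.
Y + R: cost 10 + 3 = 13 ≤ 16, payoff 6 + 12 = 18.
Y + R + T: cost 10 + 3 + 3 = 16 ≤ 16, payoff 6 + 12 + 3 = 21.
Best is J and R with total payoff 26.

26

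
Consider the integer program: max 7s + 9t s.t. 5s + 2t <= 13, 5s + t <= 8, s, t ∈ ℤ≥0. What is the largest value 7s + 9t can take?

Relaxing integrality, the LP optimum is 58.50 at (s,t) = (0, 6.5), which is not an integer point.
(s,t)=(0,6): 5·0+2·6=12≤13, 5·0+1·6=6≤8, objective 54.
(s,t)=(0,5): 5·0+2·5=10≤13, 5·0+1·5=5≤8, objective 45.
Maximum is 54 at (s,t)=(0,6).

54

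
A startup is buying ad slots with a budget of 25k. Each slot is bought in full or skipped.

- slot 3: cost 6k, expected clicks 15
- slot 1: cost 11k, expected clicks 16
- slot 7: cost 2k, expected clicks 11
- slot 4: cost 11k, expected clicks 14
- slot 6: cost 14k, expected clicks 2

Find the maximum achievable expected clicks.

Allowing fractional choices, the relaxed optimum would be about 49.6, but ad slots are indivisible.
slot 3 + slot 7 + slot 4: cost 6 + 2 + 11 = 19 ≤ 25, expected clicks 15 + 11 + 14 = 40.
slot 1 + slot 7 + slot 4: cost 11 + 2 + 11 = 24 ≤ 25, expected clicks 16 + 11 + 14 = 41.
slot 3 + slot 1 + slot 7: cost 6 + 11 + 2 = 19 ≤ 25, expected clicks 15 + 16 + 11 = 42.
Best is slot 3, slot 1, and slot 7 with total expected clicks 42.

42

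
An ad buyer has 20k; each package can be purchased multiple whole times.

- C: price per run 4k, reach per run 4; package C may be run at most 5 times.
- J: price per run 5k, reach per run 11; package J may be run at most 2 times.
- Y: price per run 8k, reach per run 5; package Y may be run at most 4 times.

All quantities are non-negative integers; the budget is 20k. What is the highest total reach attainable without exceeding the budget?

30

J has the best ratio (11/5); taking only J gives at most 2×11 = 22 (stopped by the supply cap of 2).
Mixing does better — 2×C and 2×J: price 18 ≤ 20, reach 2·4 + 2·11 = 30.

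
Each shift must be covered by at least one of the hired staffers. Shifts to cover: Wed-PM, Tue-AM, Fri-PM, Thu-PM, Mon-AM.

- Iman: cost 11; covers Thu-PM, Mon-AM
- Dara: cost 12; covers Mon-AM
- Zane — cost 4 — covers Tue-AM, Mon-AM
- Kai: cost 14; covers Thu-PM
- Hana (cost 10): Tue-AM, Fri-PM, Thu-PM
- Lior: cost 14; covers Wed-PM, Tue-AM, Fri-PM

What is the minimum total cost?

Choose Iman and Lior: together they cover Wed-PM, Tue-AM, Fri-PM, Thu-PM, Mon-AM — every shift.
Total cost: 11 + 14 = 25.

25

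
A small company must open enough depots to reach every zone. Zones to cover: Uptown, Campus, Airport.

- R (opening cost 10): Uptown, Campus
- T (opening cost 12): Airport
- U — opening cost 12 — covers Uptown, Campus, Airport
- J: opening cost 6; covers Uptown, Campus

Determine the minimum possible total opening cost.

12

The greedy cost-per-new-zone heuristic would pick J and T for 18, but a cheaper cover exists.
U alone covers Uptown, Campus, Airport — every zone.
Total opening cost: 12.
No cover costs less than 12.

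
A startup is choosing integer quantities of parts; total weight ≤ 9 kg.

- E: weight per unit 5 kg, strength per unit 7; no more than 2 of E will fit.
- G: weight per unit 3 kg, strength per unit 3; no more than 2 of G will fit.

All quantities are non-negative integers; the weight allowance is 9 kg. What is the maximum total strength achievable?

E has the best ratio (7/5); taking only E gives at most 1×7 = 7 (stopped by the weight limit).
Mixing does better — 1×E and 1×G: weight 8 ≤ 9, strength 1·7 + 1·3 = 10.

10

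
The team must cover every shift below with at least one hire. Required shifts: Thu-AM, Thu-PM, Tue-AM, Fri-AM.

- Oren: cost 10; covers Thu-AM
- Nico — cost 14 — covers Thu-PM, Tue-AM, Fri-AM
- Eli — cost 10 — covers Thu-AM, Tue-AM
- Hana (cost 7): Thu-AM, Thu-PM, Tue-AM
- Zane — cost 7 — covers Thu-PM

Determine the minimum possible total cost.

21

Choose Nico and Hana: together they cover Thu-AM, Thu-PM, Tue-AM, Fri-AM — every shift.
Total cost: 14 + 7 = 21.
No cover costs less than 21.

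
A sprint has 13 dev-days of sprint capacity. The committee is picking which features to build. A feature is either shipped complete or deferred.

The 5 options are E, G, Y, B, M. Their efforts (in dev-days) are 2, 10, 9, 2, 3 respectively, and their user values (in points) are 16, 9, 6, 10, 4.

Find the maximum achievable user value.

E + B + M: effort 2 + 2 + 3 = 7 ≤ 13, user value 16 + 10 + 4 = 30.
E + Y + B: effort 2 + 9 + 2 = 13 ≤ 13, user value 16 + 6 + 10 = 32.
E + B: effort 2 + 2 = 4 ≤ 13, user value 16 + 10 = 26.
Best is E, Y, and B with total user value 32.

32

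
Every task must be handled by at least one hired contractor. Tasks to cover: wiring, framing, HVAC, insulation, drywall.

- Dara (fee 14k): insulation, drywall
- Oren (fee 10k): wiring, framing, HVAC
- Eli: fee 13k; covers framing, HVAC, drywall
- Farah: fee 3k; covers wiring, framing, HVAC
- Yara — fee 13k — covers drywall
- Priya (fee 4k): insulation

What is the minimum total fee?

17

Choose Dara and Farah: together they cover wiring, framing, HVAC, insulation, drywall — every task.
Total fee: 14 + 3 = 17.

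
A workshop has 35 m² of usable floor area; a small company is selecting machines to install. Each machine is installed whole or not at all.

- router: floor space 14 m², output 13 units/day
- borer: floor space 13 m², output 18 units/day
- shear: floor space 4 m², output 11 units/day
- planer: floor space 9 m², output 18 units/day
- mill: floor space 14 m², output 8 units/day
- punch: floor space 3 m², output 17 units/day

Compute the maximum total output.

borer + shear + planer + punch: floor space 13 + 4 + 9 + 3 = 29 ≤ 35, output 18 + 11 + 18 + 17 = 64.
router + shear + planer + punch: floor space 14 + 4 + 9 + 3 = 30 ≤ 35, output 13 + 11 + 18 + 17 = 59.
router + borer + shear + punch: floor space 14 + 13 + 4 + 3 = 34 ≤ 35, output 13 + 18 + 11 + 17 = 59.
Best is borer, shear, planer, and punch with total output 64.

64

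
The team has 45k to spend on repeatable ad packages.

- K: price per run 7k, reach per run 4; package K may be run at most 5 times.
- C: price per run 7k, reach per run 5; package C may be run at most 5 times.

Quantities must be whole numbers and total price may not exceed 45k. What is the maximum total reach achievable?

29

This is a bounded integer knapsack.
C has the best ratio (5/7); taking only C gives at most 5×5 = 25 (stopped by the supply cap of 5).
Mixing does better — 1×K and 5×C: price 42 ≤ 45, reach 1·4 + 5·5 = 29.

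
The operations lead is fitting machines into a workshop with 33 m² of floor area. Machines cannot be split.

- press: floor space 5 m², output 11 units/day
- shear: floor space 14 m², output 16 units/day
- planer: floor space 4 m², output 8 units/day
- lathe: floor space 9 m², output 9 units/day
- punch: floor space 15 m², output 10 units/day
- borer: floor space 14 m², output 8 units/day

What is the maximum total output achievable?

44

Allowing fractional choices, the relaxed optimum would be about 44.7, but machines are indivisible.
press + shear + planer + lathe: floor space 5 + 14 + 4 + 9 = 32 ≤ 33, output 11 + 16 + 8 + 9 = 44.
press + planer + lathe + punch: floor space 5 + 4 + 9 + 15 = 33 ≤ 33, output 11 + 8 + 9 + 10 = 38.
press + shear + lathe: floor space 5 + 14 + 9 = 28 ≤ 33, output 11 + 16 + 9 = 36.
Best is press, shear, planer, and lathe with total output 44.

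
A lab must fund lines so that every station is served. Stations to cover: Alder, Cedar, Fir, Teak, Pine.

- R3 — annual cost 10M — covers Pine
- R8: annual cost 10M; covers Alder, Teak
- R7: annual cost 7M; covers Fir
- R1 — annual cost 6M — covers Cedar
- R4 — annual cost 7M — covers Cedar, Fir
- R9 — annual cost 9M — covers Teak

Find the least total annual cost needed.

Choose R3, R8, and R4: together they cover Alder, Cedar, Fir, Teak, Pine — every station.
Total annual cost: 10 + 10 + 7 = 27.
No cover costs less than 27.

27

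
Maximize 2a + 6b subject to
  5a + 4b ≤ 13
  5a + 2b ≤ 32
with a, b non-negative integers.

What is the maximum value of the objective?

18

Relaxing integrality, the LP optimum is 19.50 at (a,b) = (0, 3.25), which is not an integer point.
(a,b)=(0,3): 5·0+4·3=12≤13, 5·0+2·3=6≤32, objective 18.
(a,b)=(1,2): 5·1+4·2=13≤13, 5·1+2·2=9≤32, objective 14.
(a,b)=(0,2): 5·0+4·2=8≤13, 5·0+2·2=4≤32, objective 12.
The best lattice point is (0,3), giving 18.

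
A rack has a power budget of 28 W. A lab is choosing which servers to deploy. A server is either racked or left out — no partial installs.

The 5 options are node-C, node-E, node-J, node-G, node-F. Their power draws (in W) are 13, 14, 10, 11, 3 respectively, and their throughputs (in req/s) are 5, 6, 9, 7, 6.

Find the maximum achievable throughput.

Allowing fractional choices, the relaxed optimum would be about 23.7, but servers are indivisible.
node-J + node-G + node-F: power draw 10 + 11 + 3 = 24 ≤ 28, throughput 9 + 7 + 6 = 22.
node-E + node-J + node-F: power draw 14 + 10 + 3 = 27 ≤ 28, throughput 6 + 9 + 6 = 21.
Best is node-J, node-G, and node-F with total throughput 22.

22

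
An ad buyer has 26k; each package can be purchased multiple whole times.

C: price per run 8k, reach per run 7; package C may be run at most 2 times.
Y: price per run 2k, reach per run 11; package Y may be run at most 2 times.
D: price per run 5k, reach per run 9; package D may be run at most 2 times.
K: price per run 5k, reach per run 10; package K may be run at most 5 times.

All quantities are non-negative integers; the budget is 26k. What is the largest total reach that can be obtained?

Take 2×Y and 4×K: price 24 ≤ 26, reach 2·11 + 4·10 = 62.
Y has the best ratio (11/2) and is taken to its limit of 2; remaining capacity is filled optimally with the others.

62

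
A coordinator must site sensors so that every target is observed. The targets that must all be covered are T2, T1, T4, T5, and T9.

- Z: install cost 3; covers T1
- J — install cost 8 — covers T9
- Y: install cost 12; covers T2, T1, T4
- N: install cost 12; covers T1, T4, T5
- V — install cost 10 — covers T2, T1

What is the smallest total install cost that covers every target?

30

Choose J, N, and V: together they cover T2, T1, T4, T5, T9 — every target.
Total install cost: 8 + 12 + 10 = 30.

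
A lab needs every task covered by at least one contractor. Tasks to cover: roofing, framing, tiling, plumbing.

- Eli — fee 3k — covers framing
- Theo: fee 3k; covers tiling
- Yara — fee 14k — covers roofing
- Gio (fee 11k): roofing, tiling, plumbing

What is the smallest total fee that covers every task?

14

Choose Eli and Gio: together they cover roofing, framing, tiling, plumbing — every task.
Total fee: 3 + 11 = 14.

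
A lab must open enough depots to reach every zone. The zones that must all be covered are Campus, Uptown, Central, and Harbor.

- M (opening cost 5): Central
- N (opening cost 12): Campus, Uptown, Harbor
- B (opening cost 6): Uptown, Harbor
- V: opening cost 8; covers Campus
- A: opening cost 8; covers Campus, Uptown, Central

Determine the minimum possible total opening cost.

Choose B and A: together they cover Campus, Uptown, Central, Harbor — every zone.
Total opening cost: 6 + 8 = 14.
No cover costs less than 14.

14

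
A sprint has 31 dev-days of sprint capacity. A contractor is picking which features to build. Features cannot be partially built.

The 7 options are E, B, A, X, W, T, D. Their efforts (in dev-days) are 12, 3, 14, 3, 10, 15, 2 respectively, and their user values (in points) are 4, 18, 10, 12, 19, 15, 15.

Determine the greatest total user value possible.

This is an integer program with binary decision variables.
B + X + W + D: effort 3 + 3 + 10 + 2 = 18 ≤ 31, user value 18 + 12 + 19 + 15 = 64.
E + B + X + W + D: effort 12 + 3 + 3 + 10 + 2 = 30 ≤ 31, user value 4 + 18 + 12 + 19 + 15 = 68.
B + W + T + D: effort 3 + 10 + 15 + 2 = 30 ≤ 31, user value 18 + 19 + 15 + 15 = 67.
Best is E, B, X, W, and D with total user value 68.

68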